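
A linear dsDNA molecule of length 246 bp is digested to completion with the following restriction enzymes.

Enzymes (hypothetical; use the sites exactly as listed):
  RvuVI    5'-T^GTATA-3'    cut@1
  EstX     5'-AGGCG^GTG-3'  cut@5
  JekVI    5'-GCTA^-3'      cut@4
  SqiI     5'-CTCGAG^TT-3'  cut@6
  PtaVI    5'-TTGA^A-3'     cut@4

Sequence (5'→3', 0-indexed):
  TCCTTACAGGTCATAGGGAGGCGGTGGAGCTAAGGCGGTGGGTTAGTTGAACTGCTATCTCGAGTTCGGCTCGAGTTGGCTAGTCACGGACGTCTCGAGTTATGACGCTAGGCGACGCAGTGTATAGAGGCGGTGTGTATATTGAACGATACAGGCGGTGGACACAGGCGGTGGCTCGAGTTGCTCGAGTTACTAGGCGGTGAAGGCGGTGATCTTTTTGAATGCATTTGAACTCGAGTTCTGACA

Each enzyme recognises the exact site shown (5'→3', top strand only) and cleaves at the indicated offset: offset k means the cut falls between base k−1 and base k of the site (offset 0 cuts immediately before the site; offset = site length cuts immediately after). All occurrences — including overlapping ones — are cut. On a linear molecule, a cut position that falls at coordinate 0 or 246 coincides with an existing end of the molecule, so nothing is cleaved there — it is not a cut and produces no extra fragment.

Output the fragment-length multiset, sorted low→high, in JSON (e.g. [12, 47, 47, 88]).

Per-enzyme occurrences:
  RvuVI TGTATA/1: at [120, 135] ⇒ [121, 136]
  EstX AGGCGGTG/5: at [18, 32, 127, 152, 165, 194, 203] ⇒ [23, 37, 132, 157, 170, 199, 208]
  JekVI GCTA/4: at [28, 53, 78, 106] ⇒ [32, 57, 82, 110]
  SqiI CTCGAGTT/6: at [58, 69, 93, 174, 183, 232] ⇒ [64, 75, 99, 180, 189, 238]
  PtaVI TTGAA/4: at [46, 141, 217, 227] ⇒ [50, 145, 221, 231]

All cut coordinates (distinct, sorted): [23, 32, 37, 50, 57, 64, 75, 82, 99, 110, 121, 132, 136, 145, 157, 170, 180, 189, 199, 208, 221, 231, 238]

Fragments:
  [0,23): 23 bp
  [23,32): 9 bp
  [32,37): 5 bp
  [37,50): 13 bp
  [50,57): 7 bp
  [57,64): 7 bp
  [64,75): 11 bp
  [75,82): 7 bp
  [82,99): 17 bp
  [99,110): 11 bp
  [110,121): 11 bp
  [121,132): 11 bp
  [132,136): 4 bp
  [136,145): 9 bp
  [145,157): 12 bp
  [157,170): 13 bp
  [170,180): 10 bp
  [180,189): 9 bp
  [189,199): 10 bp
  [199,208): 9 bp
  [208,221): 13 bp
  [221,231): 10 bp
  [231,238): 7 bp
  [238,246): 8 bp

[4,5,7,7,7,7,8,9,9,9,9,10,10,10,11,11,11,11,12,13,13,13,17,23]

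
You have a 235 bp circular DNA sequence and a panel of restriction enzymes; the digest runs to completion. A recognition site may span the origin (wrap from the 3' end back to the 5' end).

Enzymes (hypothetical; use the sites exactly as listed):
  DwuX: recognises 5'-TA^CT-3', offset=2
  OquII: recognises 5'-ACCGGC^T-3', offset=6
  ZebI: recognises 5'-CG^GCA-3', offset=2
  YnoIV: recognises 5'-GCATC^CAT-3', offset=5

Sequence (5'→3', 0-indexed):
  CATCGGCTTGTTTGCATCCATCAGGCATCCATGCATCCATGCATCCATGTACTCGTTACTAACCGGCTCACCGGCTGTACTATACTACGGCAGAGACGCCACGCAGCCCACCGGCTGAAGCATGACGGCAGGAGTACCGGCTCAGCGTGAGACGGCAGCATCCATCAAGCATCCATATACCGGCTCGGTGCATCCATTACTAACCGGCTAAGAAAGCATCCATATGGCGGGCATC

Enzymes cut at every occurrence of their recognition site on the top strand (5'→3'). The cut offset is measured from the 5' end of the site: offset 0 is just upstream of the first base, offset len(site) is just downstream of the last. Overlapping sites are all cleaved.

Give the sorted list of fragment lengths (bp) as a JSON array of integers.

Scan for sites:
  DwuX TACT/2: at [49, 56, 77, 82, 197] ⇒ [51, 58, 79, 84, 199]
  OquII ACCGGCT/6: at [61, 69, 109, 135, 178, 202] ⇒ [67, 75, 115, 141, 184, 208]
  ZebI CGGCA/2: at [87, 125, 152] ⇒ [89, 127, 154]
  YnoIV GCATCCAT/5: at [13, 24, 32, 40, 157, 168, 189, 215, 230] ⇒ [0, 18, 29, 37, 45, 162, 173, 194, 220]

All cut coordinates (distinct, sorted): [0, 18, 29, 37, 45, 51, 58, 67, 75, 79, 84, 89, 115, 127, 141, 154, 162, 173, 184, 194, 199, 208, 220]

Fragments:
  0→18: 18 bp
  18→29: 11 bp
  29→37: 8 bp
  37→45: 8 bp
  45→51: 6 bp
  51→58: 7 bp
  58→67: 9 bp
  67→75: 8 bp
  75→79: 4 bp
  79→84: 5 bp
  84→89: 5 bp
  89→115: 26 bp
  115→127: 12 bp
  127→141: 14 bp
  141→154: 13 bp
  154→162: 8 bp
  162→173: 11 bp
  173→184: 11 bp
  184→194: 10 bp
  194→199: 5 bp
  199→208: 9 bp
  208→220: 12 bp
  220→0 (wrap): 235-220+0 = 15 bp

[4,5,5,5,6,7,8,8,8,8,9,9,10,11,11,11,12,12,13,14,15,18,26]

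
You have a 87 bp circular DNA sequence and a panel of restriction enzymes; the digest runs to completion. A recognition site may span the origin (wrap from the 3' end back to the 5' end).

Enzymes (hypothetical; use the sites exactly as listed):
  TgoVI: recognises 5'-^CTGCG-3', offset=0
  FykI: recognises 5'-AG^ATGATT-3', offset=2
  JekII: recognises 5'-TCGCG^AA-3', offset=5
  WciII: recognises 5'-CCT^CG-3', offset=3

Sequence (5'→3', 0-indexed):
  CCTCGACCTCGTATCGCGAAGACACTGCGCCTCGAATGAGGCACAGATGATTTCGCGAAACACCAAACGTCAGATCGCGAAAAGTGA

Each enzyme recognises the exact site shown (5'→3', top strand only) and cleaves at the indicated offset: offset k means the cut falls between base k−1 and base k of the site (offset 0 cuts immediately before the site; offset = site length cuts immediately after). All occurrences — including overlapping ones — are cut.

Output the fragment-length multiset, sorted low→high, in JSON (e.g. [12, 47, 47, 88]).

[6,6,8,9,11,11,14,22]

Site scan:
  TgoVI CTGCG/0: at [24] ⇒ [24]
  FykI AGATGATT/2: at [44] ⇒ [46]
  JekII TCGCGAA/5: at [13, 52, 74] ⇒ [18, 57, 79]
  WciII CCTCG/3: at [0, 6, 29] ⇒ [3, 9, 32]

Pooled cuts: [3, 9, 18, 24, 32, 46, 57, 79]

Fragment lengths:
  3→9: 6 bp
  9→18: 9 bp
  18→24: 6 bp
  24→32: 8 bp
  32→46: 14 bp
  46→57: 11 bp
  57→79: 22 bp
  79→3 (wrap): 87-79+3 = 11 bp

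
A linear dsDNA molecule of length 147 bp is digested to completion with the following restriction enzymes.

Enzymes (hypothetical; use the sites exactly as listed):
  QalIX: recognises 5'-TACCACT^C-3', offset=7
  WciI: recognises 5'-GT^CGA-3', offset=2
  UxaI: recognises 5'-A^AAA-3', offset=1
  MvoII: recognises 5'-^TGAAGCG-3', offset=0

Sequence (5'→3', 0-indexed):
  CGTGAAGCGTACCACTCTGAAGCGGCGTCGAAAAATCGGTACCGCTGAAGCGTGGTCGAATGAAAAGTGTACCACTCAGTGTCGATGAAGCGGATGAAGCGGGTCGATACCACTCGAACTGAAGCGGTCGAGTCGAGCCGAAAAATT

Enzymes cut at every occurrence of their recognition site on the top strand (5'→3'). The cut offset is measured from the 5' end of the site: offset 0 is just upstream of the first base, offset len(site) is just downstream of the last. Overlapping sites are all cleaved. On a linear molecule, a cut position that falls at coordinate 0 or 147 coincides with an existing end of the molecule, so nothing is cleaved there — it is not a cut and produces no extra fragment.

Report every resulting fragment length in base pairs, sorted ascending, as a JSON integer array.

[1,1,1,2,3,3,5,5,5,6,7,8,9,9,10,10,11,11,13,13,14]

Per-enzyme occurrences:
  QalIX TACCACTC/7: at [9, 69, 107] ⇒ [16, 76, 114]
  WciI GTCGA/2: at [26, 54, 80, 102, 126, 131] ⇒ [28, 56, 82, 104, 128, 133]
  UxaI AAAA/1: at [30, 31, 62, 140, 141] ⇒ [31, 32, 63, 141, 142]
  MvoII TGAAGCG/0: at [2, 17, 45, 85, 94, 119] ⇒ [2, 17, 45, 85, 94, 119]

All cut coordinates (distinct, sorted): [2, 16, 17, 28, 31, 32, 45, 56, 63, 76, 82, 85, 94, 104, 114, 119, 128, 133, 141, 142]

Fragments:
  [0,2): 2 bp
  [2,16): 14 bp
  [16,17): 1 bp
  [17,28): 11 bp
  [28,31): 3 bp
  [31,32): 1 bp
  [32,45): 13 bp
  [45,56): 11 bp
  [56,63): 7 bp
  [63,76): 13 bp
  [76,82): 6 bp
  [82,85): 3 bp
  [85,94): 9 bp
  [94,104): 10 bp
  [104,114): 10 bp
  [114,119): 5 bp
  [119,128): 9 bp
  [128,133): 5 bp
  [133,141): 8 bp
  [141,142): 1 bp
  [142,147): 5 bp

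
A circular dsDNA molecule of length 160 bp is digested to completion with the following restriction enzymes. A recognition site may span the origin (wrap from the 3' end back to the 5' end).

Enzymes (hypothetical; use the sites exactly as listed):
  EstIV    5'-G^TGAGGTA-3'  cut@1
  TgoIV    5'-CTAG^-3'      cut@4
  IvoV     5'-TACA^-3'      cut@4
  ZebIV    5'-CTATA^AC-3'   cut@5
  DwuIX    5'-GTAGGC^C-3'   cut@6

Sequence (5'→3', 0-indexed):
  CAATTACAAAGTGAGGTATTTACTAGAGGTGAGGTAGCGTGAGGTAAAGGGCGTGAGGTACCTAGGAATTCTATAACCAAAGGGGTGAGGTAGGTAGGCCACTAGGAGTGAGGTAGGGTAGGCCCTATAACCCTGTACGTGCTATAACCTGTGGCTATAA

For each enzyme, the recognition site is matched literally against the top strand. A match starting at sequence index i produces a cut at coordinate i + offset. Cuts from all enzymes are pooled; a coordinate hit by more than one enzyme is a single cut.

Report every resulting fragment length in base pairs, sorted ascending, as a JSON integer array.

[3,3,3,6,6,9,10,10,10,12,13,14,14,15,15,17]

Site scan:
  EstIV (GTGAGGTA, off=1): starts [10, 28, 38, 52, 84, 107] → cuts [11, 29, 39, 53, 85, 108]
  TgoIV (CTAG, off=4): starts [22, 61, 101] → cuts [26, 65, 105]
  IvoV (TACA, off=4): starts [4] → cuts [8]
  ZebIV (CTATAAC, off=5): starts [70, 124, 141, 154] → cuts [75, 129, 146, 159]
  DwuIX (GTAGGCC, off=6): starts [93, 117] → cuts [99, 123]

All cut coordinates (distinct, sorted): [8, 11, 26, 29, 39, 53, 65, 75, 85, 99, 105, 108, 123, 129, 146, 159]

Fragments:
  8→11: 3 bp
  11→26: 15 bp
  26→29: 3 bp
  29→39: 10 bp
  39→53: 14 bp
  53→65: 12 bp
  65→75: 10 bp
  75→85: 10 bp
  85→99: 14 bp
  99→105: 6 bp
  105→108: 3 bp
  108→123: 15 bp
  123→129: 6 bp
  129→146: 17 bp
  146→159: 13 bp
  159→8 (wrap): 160-159+8 = 9 bp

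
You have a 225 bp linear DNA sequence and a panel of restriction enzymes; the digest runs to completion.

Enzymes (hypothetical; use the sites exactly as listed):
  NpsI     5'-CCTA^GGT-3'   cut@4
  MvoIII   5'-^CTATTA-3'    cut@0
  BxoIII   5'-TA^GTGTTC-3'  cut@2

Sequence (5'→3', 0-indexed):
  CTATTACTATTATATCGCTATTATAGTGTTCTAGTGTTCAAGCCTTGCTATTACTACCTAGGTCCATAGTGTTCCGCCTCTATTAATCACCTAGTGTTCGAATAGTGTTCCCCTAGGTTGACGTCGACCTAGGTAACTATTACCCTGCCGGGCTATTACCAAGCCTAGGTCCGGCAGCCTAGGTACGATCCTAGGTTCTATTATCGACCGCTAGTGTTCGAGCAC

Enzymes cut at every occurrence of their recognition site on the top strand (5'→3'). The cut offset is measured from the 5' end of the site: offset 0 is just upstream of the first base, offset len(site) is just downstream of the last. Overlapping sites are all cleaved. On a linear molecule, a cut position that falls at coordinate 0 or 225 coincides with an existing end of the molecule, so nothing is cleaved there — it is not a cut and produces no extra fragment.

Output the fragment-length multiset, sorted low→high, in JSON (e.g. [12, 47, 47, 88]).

Per-enzyme occurrences:
  NpsI (CCTAGGT, off=4): starts [56, 111, 127, 163, 177, 189] → cuts [60, 115, 131, 167, 181, 193]
  MvoIII (CTATTA, off=0): starts [0, 6, 17, 47, 79, 136, 152, 197] → cuts [6, 17, 47, 79, 136, 152, 197] (position 0 is a terminus of the linear molecule — no cut)
  BxoIII (TAGTGTTC, off=2): starts [23, 31, 66, 91, 102, 211] → cuts [25, 33, 68, 93, 104, 213]

All cut coordinates (distinct, sorted): [6, 17, 25, 33, 47, 60, 68, 79, 93, 104, 115, 131, 136, 152, 167, 181, 193, 197, 213]

Fragments:
  [0,6): 6 bp
  [6,17): 11 bp
  [17,25): 8 bp
  [25,33): 8 bp
  [33,47): 14 bp
  [47,60): 13 bp
  [60,68): 8 bp
  [68,79): 11 bp
  [79,93): 14 bp
  [93,104): 11 bp
  [104,115): 11 bp
  [115,131): 16 bp
  [131,136): 5 bp
  [136,152): 16 bp
  [152,167): 15 bp
  [167,181): 14 bp
  [181,193): 12 bp
  [193,197): 4 bp
  [197,213): 16 bp
  [213,225): 12 bp

[4,5,6,8,8,8,11,11,11,11,12,12,13,14,14,14,15,16,16,16]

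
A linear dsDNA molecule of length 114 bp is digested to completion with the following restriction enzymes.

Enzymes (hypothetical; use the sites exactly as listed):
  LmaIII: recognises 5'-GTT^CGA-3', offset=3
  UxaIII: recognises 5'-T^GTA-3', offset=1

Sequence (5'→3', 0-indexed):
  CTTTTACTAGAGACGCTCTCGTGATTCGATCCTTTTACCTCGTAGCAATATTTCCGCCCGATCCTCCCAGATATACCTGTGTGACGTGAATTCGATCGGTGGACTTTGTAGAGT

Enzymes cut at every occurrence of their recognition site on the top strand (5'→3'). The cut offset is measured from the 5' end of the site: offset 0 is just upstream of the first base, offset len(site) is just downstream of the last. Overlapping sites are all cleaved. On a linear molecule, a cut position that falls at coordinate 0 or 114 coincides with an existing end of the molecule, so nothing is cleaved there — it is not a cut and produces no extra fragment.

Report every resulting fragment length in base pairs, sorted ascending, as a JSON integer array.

[7,107]

Scan for sites:
  LmaIII (GTTCGA, off=3): no sites
  UxaIII (TGTA, off=1): starts [106] → cuts [107]

Pooled cuts: [107]

Fragment lengths:
  [0,107): 107 bp
  [107,114): 7 bp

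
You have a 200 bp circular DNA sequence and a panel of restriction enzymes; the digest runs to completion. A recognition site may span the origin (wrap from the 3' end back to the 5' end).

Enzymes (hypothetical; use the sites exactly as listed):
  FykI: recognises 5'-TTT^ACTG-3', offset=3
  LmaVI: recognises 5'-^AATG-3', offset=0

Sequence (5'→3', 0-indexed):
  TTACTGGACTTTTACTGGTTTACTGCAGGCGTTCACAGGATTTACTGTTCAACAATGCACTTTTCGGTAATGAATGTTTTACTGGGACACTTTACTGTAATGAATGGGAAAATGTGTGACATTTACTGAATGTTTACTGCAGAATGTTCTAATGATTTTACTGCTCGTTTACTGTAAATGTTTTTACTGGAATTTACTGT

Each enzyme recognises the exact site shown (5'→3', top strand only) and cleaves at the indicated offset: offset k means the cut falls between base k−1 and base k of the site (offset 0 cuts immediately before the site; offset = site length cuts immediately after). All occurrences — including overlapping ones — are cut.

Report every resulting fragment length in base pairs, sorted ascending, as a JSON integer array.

[4,4,4,5,6,7,7,7,8,8,8,8,9,9,10,10,11,11,13,14,15,22]

Per-enzyme occurrences:
  FykI TTTACTG/3: at [10, 18, 40, 77, 90, 121, 132, 156, 167, 182, 192, 199] ⇒ [2, 13, 21, 43, 80, 93, 124, 135, 159, 170, 185, 195]
  LmaVI AATG/0: at [53, 68, 72, 98, 102, 110, 128, 142, 150, 176] ⇒ [53, 68, 72, 98, 102, 110, 128, 142, 150, 176]

Pooled cuts: [2, 13, 21, 43, 53, 68, 72, 80, 93, 98, 102, 110, 124, 128, 135, 142, 150, 159, 170, 176, 185, 195]

Fragments:
  2→13: 11 bp
  13→21: 8 bp
  21→43: 22 bp
  43→53: 10 bp
  53→68: 15 bp
  68→72: 4 bp
  72→80: 8 bp
  80→93: 13 bp
  93→98: 5 bp
  98→102: 4 bp
  102→110: 8 bp
  110→124: 14 bp
  124→128: 4 bp
  128→135: 7 bp
  135→142: 7 bp
  142→150: 8 bp
  150→159: 9 bp
  159→170: 11 bp
  170→176: 6 bp
  176→185: 9 bp
  185→195: 10 bp
  195→2 (wrap): 200-195+2 = 7 bp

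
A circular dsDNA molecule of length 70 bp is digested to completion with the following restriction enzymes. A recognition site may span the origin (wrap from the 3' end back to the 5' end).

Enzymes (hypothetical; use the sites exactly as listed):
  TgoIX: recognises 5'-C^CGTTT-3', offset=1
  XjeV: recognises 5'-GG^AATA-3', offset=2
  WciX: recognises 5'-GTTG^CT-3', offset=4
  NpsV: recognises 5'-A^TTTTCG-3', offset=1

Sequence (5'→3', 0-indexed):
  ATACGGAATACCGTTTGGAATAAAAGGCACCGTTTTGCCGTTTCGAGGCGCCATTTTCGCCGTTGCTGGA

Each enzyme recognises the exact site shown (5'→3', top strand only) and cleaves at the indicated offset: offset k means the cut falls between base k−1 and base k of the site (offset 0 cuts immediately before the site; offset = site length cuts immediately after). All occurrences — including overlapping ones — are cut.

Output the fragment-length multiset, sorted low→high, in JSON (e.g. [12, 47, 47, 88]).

Scan for sites:
  TgoIX (CCGTTT, off=1): starts [10, 29, 37] → cuts [11, 30, 38]
  XjeV (GGAATA, off=2): starts [4, 16, 67] → cuts [6, 18, 69]
  WciX (GTTGCT, off=4): starts [61] → cuts [65]
  NpsV (ATTTTCG, off=1): starts [52] → cuts [53]

Pooled cuts: [6, 11, 18, 30, 38, 53, 65, 69]

Fragments:
  6→11: 5 bp
  11→18: 7 bp
  18→30: 12 bp
  30→38: 8 bp
  38→53: 15 bp
  53→65: 12 bp
  65→69: 4 bp
  69→6 (wrap): 70-69+6 = 7 bp

[4,5,7,7,8,12,12,15]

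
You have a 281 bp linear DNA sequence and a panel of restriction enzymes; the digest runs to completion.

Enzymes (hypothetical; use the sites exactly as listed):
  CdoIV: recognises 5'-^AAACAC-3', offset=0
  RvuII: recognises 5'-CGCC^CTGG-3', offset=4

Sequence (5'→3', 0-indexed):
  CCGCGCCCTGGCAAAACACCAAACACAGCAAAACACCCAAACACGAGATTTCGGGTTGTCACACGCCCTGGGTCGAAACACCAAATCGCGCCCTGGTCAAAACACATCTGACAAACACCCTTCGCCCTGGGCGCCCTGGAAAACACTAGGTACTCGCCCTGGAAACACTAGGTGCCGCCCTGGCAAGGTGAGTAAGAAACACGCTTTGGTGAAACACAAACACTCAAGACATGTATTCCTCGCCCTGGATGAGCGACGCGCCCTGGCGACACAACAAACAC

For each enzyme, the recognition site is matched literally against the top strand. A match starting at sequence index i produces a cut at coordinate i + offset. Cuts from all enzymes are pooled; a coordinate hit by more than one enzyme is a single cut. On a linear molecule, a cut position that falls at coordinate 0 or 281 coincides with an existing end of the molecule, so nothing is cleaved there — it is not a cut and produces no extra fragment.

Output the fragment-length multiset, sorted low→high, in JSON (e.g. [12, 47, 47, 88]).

[4,5,6,6,6,7,7,7,8,8,9,10,13,13,14,15,17,17,17,18,18,27,29]

Scan for sites:
  CdoIV (AAACAC, off=0): starts [13, 20, 30, 38, 75, 99, 112, 140, 162, 196, 211, 217, 275] → cuts [13, 20, 30, 38, 75, 99, 112, 140, 162, 196, 211, 217, 275]
  RvuII (CGCCCTGG, off=4): starts [3, 63, 88, 122, 131, 154, 175, 240, 258] → cuts [7, 67, 92, 126, 135, 158, 179, 244, 262]

All cut coordinates (distinct, sorted): [7, 13, 20, 30, 38, 67, 75, 92, 99, 112, 126, 135, 140, 158, 162, 179, 196, 211, 217, 244, 262, 275]

Fragments:
  [0,7): 7 bp
  [7,13): 6 bp
  [13,20): 7 bp
  [20,30): 10 bp
  [30,38): 8 bp
  [38,67): 29 bp
  [67,75): 8 bp
  [75,92): 17 bp
  [92,99): 7 bp
  [99,112): 13 bp
  [112,126): 14 bp
  [126,135): 9 bp
  [135,140): 5 bp
  [140,158): 18 bp
  [158,162): 4 bp
  [162,179): 17 bp
  [179,196): 17 bp
  [196,211): 15 bp
  [211,217): 6 bp
  [217,244): 27 bp
  [244,262): 18 bp
  [262,275): 13 bp
  [275,281): 6 bp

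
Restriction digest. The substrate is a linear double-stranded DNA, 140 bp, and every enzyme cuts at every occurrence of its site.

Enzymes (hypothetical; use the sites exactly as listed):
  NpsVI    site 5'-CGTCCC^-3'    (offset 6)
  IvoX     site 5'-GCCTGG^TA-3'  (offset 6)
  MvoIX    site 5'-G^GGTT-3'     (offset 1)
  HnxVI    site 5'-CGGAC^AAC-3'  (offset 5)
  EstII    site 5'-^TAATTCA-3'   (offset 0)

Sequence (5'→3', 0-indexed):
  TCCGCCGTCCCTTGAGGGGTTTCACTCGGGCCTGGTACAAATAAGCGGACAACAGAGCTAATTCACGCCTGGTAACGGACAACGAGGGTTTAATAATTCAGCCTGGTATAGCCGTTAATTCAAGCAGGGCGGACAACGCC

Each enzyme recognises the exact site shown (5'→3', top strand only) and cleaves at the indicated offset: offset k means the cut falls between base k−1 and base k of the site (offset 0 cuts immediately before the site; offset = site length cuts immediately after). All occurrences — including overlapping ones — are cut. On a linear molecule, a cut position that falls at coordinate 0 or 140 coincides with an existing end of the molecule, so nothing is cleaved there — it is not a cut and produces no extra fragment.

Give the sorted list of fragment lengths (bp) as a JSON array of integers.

Scan for sites:
  NpsVI CGTCCC/6: at [5] ⇒ [11]
  IvoX GCCTGGTA/6: at [29, 66, 100] ⇒ [35, 72, 106]
  MvoIX GGGTT/1: at [16, 85] ⇒ [17, 86]
  HnxVI CGGACAAC/5: at [45, 75, 129] ⇒ [50, 80, 134]
  EstII TAATTCA/0: at [58, 93, 115] ⇒ [58, 93, 115]

Pooled cuts: [11, 17, 35, 50, 58, 72, 80, 86, 93, 106, 115, 134]

Fragments:
  [0,11): 11 bp
  [11,17): 6 bp
  [17,35): 18 bp
  [35,50): 15 bp
  [50,58): 8 bp
  [58,72): 14 bp
  [72,80): 8 bp
  [80,86): 6 bp
  [86,93): 7 bp
  [93,106): 13 bp
  [106,115): 9 bp
  [115,134): 19 bp
  [134,140): 6 bp

[6,6,6,7,8,8,9,11,13,14,15,18,19]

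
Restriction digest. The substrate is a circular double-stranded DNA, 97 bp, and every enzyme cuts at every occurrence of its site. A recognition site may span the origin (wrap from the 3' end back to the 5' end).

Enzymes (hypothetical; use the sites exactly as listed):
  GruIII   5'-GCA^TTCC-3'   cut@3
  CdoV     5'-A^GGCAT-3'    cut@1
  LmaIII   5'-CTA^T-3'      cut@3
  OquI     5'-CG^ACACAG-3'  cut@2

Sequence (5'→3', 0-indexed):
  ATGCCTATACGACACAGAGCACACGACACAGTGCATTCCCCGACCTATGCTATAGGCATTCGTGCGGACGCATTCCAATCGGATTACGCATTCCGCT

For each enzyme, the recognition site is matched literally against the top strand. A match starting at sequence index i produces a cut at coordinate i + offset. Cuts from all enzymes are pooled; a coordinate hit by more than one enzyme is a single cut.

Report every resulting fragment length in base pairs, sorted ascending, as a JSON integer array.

[2,4,5,6,8,10,12,14,18,18]

Scan for sites:
  GruIII (GCATTCC, off=3): starts [32, 69, 87] → cuts [35, 72, 90]
  CdoV (AGGCAT, off=1): starts [53] → cuts [54]
  LmaIII (CTAT, off=3): starts [4, 44, 49, 95] → cuts [1, 7, 47, 52]
  OquI (CGACACAG, off=2): starts [9, 23] → cuts [11, 25]

Pooled cuts: [1, 7, 11, 25, 35, 47, 52, 54, 72, 90]

Fragments:
  1→7: 6 bp
  7→11: 4 bp
  11→25: 14 bp
  25→35: 10 bp
  35→47: 12 bp
  47→52: 5 bp
  52→54: 2 bp
  54→72: 18 bp
  72→90: 18 bp
  90→1 (wrap): 97-90+1 = 8 bp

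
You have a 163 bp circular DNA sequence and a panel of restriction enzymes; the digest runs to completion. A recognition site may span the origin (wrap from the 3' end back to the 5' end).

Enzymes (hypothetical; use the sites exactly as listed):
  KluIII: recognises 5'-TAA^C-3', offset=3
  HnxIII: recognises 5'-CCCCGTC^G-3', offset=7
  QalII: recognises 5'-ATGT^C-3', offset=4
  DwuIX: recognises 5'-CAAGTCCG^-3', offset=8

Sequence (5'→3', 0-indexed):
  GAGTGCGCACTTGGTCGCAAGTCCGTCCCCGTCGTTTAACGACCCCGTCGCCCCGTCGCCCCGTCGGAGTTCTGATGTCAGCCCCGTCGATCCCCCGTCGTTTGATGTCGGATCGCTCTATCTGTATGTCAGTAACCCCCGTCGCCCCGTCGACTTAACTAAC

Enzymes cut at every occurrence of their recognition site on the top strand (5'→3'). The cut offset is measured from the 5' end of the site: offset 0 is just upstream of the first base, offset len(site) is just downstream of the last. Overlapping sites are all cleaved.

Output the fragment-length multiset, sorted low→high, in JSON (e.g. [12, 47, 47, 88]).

Per-enzyme occurrences:
  KluIII TAAC/3: at [36, 132, 155, 159] ⇒ [39, 135, 158, 162]
  HnxIII CCCCGTCG/7: at [26, 42, 50, 58, 81, 92, 136, 144] ⇒ [33, 49, 57, 65, 88, 99, 143, 151]
  QalII ATGTC/4: at [74, 104, 125] ⇒ [78, 108, 129]
  DwuIX CAAGTCCG/8: at [17] ⇒ [25]

Pooled cuts: [25, 33, 39, 49, 57, 65, 78, 88, 99, 108, 129, 135, 143, 151, 158, 162]

Fragments:
  25→33: 8 bp
  33→39: 6 bp
  39→49: 10 bp
  49→57: 8 bp
  57→65: 8 bp
  65→78: 13 bp
  78→88: 10 bp
  88→99: 11 bp
  99→108: 9 bp
  108→129: 21 bp
  129→135: 6 bp
  135→143: 8 bp
  143→151: 8 bp
  151→158: 7 bp
  158→162: 4 bp
  162→25 (wrap): 163-162+25 = 26 bp

[4,6,6,7,8,8,8,8,8,9,10,10,11,13,21,26]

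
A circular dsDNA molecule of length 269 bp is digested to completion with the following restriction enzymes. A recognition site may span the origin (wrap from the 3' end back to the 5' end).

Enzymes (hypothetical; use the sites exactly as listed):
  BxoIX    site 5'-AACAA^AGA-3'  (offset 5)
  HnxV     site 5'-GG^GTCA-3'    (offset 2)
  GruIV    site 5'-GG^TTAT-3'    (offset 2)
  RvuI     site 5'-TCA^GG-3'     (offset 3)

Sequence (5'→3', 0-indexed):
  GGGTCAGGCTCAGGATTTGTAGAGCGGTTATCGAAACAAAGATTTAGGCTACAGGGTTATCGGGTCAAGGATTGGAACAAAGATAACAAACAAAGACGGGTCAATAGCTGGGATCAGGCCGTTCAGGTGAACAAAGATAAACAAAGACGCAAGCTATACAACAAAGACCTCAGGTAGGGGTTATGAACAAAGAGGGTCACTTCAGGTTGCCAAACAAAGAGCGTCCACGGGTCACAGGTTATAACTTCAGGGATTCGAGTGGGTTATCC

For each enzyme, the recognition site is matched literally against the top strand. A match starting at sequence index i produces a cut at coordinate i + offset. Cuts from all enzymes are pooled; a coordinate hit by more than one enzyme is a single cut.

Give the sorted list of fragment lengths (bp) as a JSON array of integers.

[4,5,6,6,7,8,8,8,8,9,9,9,10,10,11,12,13,13,13,14,15,17,17,17,20]

Per-enzyme occurrences:
  BxoIX (AACAAAGA, off=5): starts [34, 75, 88, 129, 139, 159, 185, 212] → cuts [39, 80, 93, 134, 144, 164, 190, 217]
  HnxV (GGGTCA, off=2): starts [0, 61, 97, 193, 228] → cuts [2, 63, 99, 195, 230]
  GruIV (GGTTAT, off=2): starts [25, 54, 178, 236, 261] → cuts [27, 56, 180, 238, 263]
  RvuI (TCAGG, off=3): starts [3, 9, 113, 122, 169, 201, 246] → cuts [6, 12, 116, 125, 172, 204, 249]

Pooled cuts: [2, 6, 12, 27, 39, 56, 63, 80, 93, 99, 116, 125, 134, 144, 164, 172, 180, 190, 195, 204, 217, 230, 238, 249, 263]

Fragments:
  2→6: 4 bp
  6→12: 6 bp
  12→27: 15 bp
  27→39: 12 bp
  39→56: 17 bp
  56→63: 7 bp
  63→80: 17 bp
  80→93: 13 bp
  93→99: 6 bp
  99→116: 17 bp
  116→125: 9 bp
  125→134: 9 bp
  134→144: 10 bp
  144→164: 20 bp
  164→172: 8 bp
  172→180: 8 bp
  180→190: 10 bp
  190→195: 5 bp
  195→204: 9 bp
  204→217: 13 bp
  217→230: 13 bp
  230→238: 8 bp
  238→249: 11 bp
  249→263: 14 bp
  263→2 (wrap): 269-263+2 = 8 bp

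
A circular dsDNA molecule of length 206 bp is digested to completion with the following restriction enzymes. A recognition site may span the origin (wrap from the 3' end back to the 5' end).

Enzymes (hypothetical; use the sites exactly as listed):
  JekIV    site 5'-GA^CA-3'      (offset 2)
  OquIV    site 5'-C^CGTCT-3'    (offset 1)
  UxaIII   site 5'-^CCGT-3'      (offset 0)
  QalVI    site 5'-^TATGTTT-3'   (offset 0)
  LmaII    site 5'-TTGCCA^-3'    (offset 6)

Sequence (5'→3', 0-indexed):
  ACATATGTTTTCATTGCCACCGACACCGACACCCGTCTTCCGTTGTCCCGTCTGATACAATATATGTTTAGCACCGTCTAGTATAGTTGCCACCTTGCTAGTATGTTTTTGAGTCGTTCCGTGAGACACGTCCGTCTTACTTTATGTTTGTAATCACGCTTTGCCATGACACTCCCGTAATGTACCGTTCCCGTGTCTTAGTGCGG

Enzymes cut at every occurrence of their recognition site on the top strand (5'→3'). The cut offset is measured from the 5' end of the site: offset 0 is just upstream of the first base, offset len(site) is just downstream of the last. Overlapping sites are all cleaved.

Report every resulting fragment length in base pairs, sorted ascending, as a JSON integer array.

Scan for sites:
  JekIV GACA/2: at [21, 27, 124, 167, 205] ⇒ [1, 23, 29, 126, 169]
  OquIV CCGTCT/1: at [32, 47, 73, 131] ⇒ [33, 48, 74, 132]
  UxaIII CCGT/0: at [32, 39, 47, 73, 118, 131, 174, 184, 190] ⇒ [32, 39, 47, 73, 118, 131, 174, 184, 190]
  QalVI TATGTTT/0: at [3, 62, 101, 142] ⇒ [3, 62, 101, 142]
  LmaII TTGCCA/6: at [13, 86, 160] ⇒ [19, 92, 166]

Pooled cuts: [1, 3, 19, 23, 29, 32, 33, 39, 47, 48, 62, 73, 74, 92, 101, 118, 126, 131, 132, 142, 166, 169, 174, 184, 190]

Fragment lengths:
  1→3: 2 bp
  3→19: 16 bp
  19→23: 4 bp
  23→29: 6 bp
  29→32: 3 bp
  32→33: 1 bp
  33→39: 6 bp
  39→47: 8 bp
  47→48: 1 bp
  48→62: 14 bp
  62→73: 11 bp
  73→74: 1 bp
  74→92: 18 bp
  92→101: 9 bp
  101→118: 17 bp
  118→126: 8 bp
  126→131: 5 bp
  131→132: 1 bp
  132→142: 10 bp
  142→166: 24 bp
  166→169: 3 bp
  169→174: 5 bp
  174→184: 10 bp
  184→190: 6 bp
  190→1 (wrap): 206-190+1 = 17 bp

[1,1,1,1,2,3,3,4,5,5,6,6,6,8,8,9,10,10,11,14,16,17,17,18,24]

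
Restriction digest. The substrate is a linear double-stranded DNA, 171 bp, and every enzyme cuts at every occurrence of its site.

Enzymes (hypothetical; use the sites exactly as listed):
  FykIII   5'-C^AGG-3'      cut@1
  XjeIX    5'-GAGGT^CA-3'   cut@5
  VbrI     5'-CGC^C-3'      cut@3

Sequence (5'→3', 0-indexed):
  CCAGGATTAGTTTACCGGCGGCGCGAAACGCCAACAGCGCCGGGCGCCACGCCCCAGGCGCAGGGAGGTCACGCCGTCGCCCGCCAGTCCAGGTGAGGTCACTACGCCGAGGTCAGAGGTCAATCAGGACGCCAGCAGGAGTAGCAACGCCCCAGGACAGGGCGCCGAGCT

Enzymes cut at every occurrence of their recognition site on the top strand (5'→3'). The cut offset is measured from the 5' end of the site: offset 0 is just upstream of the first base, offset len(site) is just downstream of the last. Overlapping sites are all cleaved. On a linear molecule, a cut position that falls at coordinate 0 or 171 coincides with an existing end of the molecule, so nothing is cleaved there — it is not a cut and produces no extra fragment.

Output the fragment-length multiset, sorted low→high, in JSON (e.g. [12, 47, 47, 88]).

[2,3,3,4,4,5,5,5,5,6,6,6,6,6,7,7,7,7,8,8,9,9,14,29]

Scan for sites:
  FykIII (CAGG, off=1): starts [1, 54, 60, 89, 124, 135, 152, 157] → cuts [2, 55, 61, 90, 125, 136, 153, 158]
  XjeIX (GAGGTCA, off=5): starts [64, 94, 108, 115] → cuts [69, 99, 113, 120]
  VbrI (CGCC, off=3): starts [28, 37, 44, 49, 71, 77, 81, 104, 129, 147, 162] → cuts [31, 40, 47, 52, 74, 80, 84, 107, 132, 150, 165]

Pooled cuts: [2, 31, 40, 47, 52, 55, 61, 69, 74, 80, 84, 90, 99, 107, 113, 120, 125, 132, 136, 150, 153, 158, 165]

Fragments:
  [0,2): 2 bp
  [2,31): 29 bp
  [31,40): 9 bp
  [40,47): 7 bp
  [47,52): 5 bp
  [52,55): 3 bp
  [55,61): 6 bp
  [61,69): 8 bp
  [69,74): 5 bp
  [74,80): 6 bp
  [80,84): 4 bp
  [84,90): 6 bp
  [90,99): 9 bp
  [99,107): 8 bp
  [107,113): 6 bp
  [113,120): 7 bp
  [120,125): 5 bp
  [125,132): 7 bp
  [132,136): 4 bp
  [136,150): 14 bp
  [150,153): 3 bp
  [153,158): 5 bp
  [158,165): 7 bp
  [165,171): 6 bp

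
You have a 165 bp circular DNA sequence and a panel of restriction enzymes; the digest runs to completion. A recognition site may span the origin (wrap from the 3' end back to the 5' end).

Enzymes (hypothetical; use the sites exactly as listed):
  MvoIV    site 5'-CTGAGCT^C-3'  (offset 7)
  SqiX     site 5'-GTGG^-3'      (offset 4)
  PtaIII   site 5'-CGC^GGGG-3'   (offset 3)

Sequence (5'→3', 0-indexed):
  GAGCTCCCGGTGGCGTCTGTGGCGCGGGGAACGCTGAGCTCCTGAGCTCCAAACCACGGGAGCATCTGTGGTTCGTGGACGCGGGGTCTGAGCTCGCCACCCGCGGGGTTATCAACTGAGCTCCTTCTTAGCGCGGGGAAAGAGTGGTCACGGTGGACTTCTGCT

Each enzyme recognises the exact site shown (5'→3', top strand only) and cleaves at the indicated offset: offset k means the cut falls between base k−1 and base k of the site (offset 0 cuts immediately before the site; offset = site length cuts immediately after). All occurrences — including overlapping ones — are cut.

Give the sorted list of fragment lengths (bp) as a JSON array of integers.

[3,4,7,8,8,9,9,10,12,12,13,14,15,18,23]

Per-enzyme occurrences:
  MvoIV (CTGAGCTC, off=7): starts [33, 41, 87, 115, 163] → cuts [5, 40, 48, 94, 122]
  SqiX (GTGG, off=4): starts [9, 18, 67, 74, 143, 152] → cuts [13, 22, 71, 78, 147, 156]
  PtaIII (CGCGGGG, off=3): starts [22, 79, 101, 131] → cuts [25, 82, 104, 134]

Pooled cuts: [5, 13, 22, 25, 40, 48, 71, 78, 82, 94, 104, 122, 134, 147, 156]

Fragment lengths:
  5→13: 8 bp
  13→22: 9 bp
  22→25: 3 bp
  25→40: 15 bp
  40→48: 8 bp
  48→71: 23 bp
  71→78: 7 bp
  78→82: 4 bp
  82→94: 12 bp
  94→104: 10 bp
  104→122: 18 bp
  122→134: 12 bp
  134→147: 13 bp
  147→156: 9 bp
  156→5 (wrap): 165-156+5 = 14 bp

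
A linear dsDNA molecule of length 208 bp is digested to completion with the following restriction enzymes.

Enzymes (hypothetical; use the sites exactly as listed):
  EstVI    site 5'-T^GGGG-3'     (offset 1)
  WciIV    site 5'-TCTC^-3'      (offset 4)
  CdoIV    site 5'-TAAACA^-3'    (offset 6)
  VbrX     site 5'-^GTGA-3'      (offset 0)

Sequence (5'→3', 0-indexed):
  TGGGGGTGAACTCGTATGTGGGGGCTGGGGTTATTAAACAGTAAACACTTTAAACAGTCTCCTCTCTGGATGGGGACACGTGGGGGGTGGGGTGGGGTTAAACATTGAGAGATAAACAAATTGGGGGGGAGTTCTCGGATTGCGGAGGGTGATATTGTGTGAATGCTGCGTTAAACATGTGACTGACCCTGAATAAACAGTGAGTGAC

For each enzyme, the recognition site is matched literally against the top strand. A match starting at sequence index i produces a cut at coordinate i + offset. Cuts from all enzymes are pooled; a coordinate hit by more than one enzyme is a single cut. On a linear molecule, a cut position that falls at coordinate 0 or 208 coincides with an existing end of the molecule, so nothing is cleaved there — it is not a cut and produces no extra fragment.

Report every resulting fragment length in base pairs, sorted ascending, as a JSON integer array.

Site scan:
  EstVI (TGGGG, off=1): starts [0, 18, 25, 70, 80, 87, 92, 121] → cuts [1, 19, 26, 71, 81, 88, 93, 122]
  WciIV (TCTC, off=4): starts [57, 62, 132] → cuts [61, 66, 136]
  CdoIV (TAAACA, off=6): starts [34, 41, 50, 98, 112, 171, 193] → cuts [40, 47, 56, 104, 118, 177, 199]
  VbrX (GTGA, off=0): starts [5, 148, 158, 178, 199, 203] → cuts [5, 148, 158, 178, 199, 203]

Pooled cuts: [1, 5, 19, 26, 40, 47, 56, 61, 66, 71, 81, 88, 93, 104, 118, 122, 136, 148, 158, 177, 178, 199, 203]

Fragment lengths:
  [0,1): 1 bp
  [1,5): 4 bp
  [5,19): 14 bp
  [19,26): 7 bp
  [26,40): 14 bp
  [40,47): 7 bp
  [47,56): 9 bp
  [56,61): 5 bp
  [61,66): 5 bp
  [66,71): 5 bp
  [71,81): 10 bp
  [81,88): 7 bp
  [88,93): 5 bp
  [93,104): 11 bp
  [104,118): 14 bp
  [118,122): 4 bp
  [122,136): 14 bp
  [136,148): 12 bp
  [148,158): 10 bp
  [158,177): 19 bp
  [177,178): 1 bp
  [178,199): 21 bp
  [199,203): 4 bp
  [203,208): 5 bp

[1,1,4,4,4,5,5,5,5,5,7,7,7,9,10,10,11,12,14,14,14,14,19,21]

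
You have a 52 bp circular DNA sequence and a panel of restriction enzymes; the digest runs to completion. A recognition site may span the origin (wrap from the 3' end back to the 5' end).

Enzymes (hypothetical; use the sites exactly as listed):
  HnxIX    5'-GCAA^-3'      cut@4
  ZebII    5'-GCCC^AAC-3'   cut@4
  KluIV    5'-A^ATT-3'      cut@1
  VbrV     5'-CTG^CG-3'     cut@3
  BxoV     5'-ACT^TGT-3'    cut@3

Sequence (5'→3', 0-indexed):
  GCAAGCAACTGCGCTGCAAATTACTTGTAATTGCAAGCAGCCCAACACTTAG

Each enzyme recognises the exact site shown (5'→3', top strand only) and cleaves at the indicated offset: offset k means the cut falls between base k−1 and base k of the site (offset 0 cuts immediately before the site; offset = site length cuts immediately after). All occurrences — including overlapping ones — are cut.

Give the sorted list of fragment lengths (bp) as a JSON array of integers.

[3,4,4,6,7,7,8,13]

Scan for sites:
  HnxIX (GCAA, off=4): starts [0, 4, 15, 32] → cuts [4, 8, 19, 36]
  ZebII (GCCCAAC, off=4): starts [39] → cuts [43]
  KluIV (AATT, off=1): starts [18, 28] → cuts [19, 29]
  VbrV (CTGCG, off=3): starts [8] → cuts [11]
  BxoV (ACTTGT, off=3): starts [22] → cuts [25]

Pooled cuts: [4, 8, 11, 19, 25, 29, 36, 43]

Fragment lengths:
  4→8: 4 bp
  8→11: 3 bp
  11→19: 8 bp
  19→25: 6 bp
  25→29: 4 bp
  29→36: 7 bp
  36→43: 7 bp
  43→4 (wrap): 52-43+4 = 13 bp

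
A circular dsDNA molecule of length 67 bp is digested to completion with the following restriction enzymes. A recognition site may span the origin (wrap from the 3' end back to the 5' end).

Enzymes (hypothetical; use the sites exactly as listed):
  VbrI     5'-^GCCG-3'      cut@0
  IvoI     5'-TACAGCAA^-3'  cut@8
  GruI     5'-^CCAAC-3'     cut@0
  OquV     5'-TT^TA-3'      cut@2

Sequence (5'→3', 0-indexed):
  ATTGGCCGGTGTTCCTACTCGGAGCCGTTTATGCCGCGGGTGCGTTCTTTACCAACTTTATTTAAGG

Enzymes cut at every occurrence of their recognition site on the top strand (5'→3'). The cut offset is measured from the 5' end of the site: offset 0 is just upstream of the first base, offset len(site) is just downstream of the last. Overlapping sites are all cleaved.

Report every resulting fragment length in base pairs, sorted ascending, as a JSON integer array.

Site scan:
  VbrI (GCCG, off=0): starts [4, 23, 32] → cuts [4, 23, 32]
  IvoI (TACAGCAA, off=8): no sites
  GruI (CCAAC, off=0): starts [51] → cuts [51]
  OquV (TTTA, off=2): starts [27, 47, 56, 60] → cuts [29, 49, 58, 62]

Pooled cuts: [4, 23, 29, 32, 49, 51, 58, 62]

Fragment lengths:
  4→23: 19 bp
  23→29: 6 bp
  29→32: 3 bp
  32→49: 17 bp
  49→51: 2 bp
  51→58: 7 bp
  58→62: 4 bp
  62→4 (wrap): 67-62+4 = 9 bp

[2,3,4,6,7,9,17,19]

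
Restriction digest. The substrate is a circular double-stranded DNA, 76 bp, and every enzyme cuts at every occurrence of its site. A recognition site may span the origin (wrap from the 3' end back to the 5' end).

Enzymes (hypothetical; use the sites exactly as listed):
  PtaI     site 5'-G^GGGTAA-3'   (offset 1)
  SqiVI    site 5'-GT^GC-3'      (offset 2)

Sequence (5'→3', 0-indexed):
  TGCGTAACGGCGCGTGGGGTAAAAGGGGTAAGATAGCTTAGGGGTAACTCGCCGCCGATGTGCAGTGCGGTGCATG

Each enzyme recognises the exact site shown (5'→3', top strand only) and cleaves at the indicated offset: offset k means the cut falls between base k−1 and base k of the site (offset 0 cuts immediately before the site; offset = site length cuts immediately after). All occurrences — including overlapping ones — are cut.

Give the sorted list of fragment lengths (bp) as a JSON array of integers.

Site scan:
  PtaI (GGGGTAA, off=1): starts [15, 24, 40] → cuts [16, 25, 41]
  SqiVI (GTGC, off=2): starts [59, 64, 69, 75] → cuts [1, 61, 66, 71]

All cut coordinates (distinct, sorted): [1, 16, 25, 41, 61, 66, 71]

Fragment lengths:
  1→16: 15 bp
  16→25: 9 bp
  25→41: 16 bp
  41→61: 20 bp
  61→66: 5 bp
  66→71: 5 bp
  71→1 (wrap): 76-71+1 = 6 bp

[5,5,6,9,15,16,20]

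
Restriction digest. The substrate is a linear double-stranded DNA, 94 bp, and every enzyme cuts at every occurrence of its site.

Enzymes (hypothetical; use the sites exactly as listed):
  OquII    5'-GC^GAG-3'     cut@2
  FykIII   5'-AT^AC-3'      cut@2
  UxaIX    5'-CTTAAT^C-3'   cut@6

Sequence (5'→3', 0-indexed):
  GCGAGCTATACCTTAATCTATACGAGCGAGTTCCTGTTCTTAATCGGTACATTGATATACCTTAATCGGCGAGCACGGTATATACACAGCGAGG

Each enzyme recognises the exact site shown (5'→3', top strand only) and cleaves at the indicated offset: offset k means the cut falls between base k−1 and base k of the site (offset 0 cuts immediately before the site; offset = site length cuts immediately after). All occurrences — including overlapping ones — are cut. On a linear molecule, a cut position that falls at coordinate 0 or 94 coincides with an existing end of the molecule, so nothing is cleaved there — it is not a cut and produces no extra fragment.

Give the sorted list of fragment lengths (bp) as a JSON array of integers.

Per-enzyme occurrences:
  OquII GCGAG/2: at [0, 25, 68, 88] ⇒ [2, 27, 70, 90]
  FykIII ATAC/2: at [7, 19, 56, 81] ⇒ [9, 21, 58, 83]
  UxaIX CTTAATC/6: at [11, 38, 60] ⇒ [17, 44, 66]

Pooled cuts: [2, 9, 17, 21, 27, 44, 58, 66, 70, 83, 90]

Fragments:
  [0,2): 2 bp
  [2,9): 7 bp
  [9,17): 8 bp
  [17,21): 4 bp
  [21,27): 6 bp
  [27,44): 17 bp
  [44,58): 14 bp
  [58,66): 8 bp
  [66,70): 4 bp
  [70,83): 13 bp
  [83,90): 7 bp
  [90,94): 4 bp

[2,4,4,4,6,7,7,8,8,13,14,17]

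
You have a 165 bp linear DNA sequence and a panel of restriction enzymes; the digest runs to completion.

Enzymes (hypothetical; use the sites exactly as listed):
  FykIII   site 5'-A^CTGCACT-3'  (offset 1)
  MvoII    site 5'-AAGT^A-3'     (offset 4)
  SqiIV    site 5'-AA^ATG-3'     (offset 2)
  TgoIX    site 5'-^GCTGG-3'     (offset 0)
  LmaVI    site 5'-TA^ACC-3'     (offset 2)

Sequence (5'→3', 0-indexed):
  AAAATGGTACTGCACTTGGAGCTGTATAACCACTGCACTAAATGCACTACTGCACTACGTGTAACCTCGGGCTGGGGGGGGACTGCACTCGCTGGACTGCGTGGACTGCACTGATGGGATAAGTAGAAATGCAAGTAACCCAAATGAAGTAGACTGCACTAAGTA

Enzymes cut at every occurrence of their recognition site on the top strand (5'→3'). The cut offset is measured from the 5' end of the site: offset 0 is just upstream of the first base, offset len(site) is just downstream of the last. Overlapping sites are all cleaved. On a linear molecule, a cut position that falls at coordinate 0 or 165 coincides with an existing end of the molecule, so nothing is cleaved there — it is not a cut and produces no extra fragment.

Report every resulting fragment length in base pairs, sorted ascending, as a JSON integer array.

[1,1,3,3,4,4,6,6,7,7,8,8,8,9,11,12,14,15,19,19]

Per-enzyme occurrences:
  FykIII ACTGCACT/1: at [8, 31, 48, 81, 104, 152] ⇒ [9, 32, 49, 82, 105, 153]
  MvoII AAGTA/4: at [120, 132, 146, 160] ⇒ [124, 136, 150, 164]
  SqiIV AAATG/2: at [1, 39, 126, 141] ⇒ [3, 41, 128, 143]
  TgoIX GCTGG/0: at [70, 90] ⇒ [70, 90]
  LmaVI TAACC/2: at [26, 61, 135] ⇒ [28, 63, 137]

All cut coordinates (distinct, sorted): [3, 9, 28, 32, 41, 49, 63, 70, 82, 90, 105, 124, 128, 136, 137, 143, 150, 153, 164]

Fragments:
  [0,3): 3 bp
  [3,9): 6 bp
  [9,28): 19 bp
  [28,32): 4 bp
  [32,41): 9 bp
  [41,49): 8 bp
  [49,63): 14 bp
  [63,70): 7 bp
  [70,82): 12 bp
  [82,90): 8 bp
  [90,105): 15 bp
  [105,124): 19 bp
  [124,128): 4 bp
  [128,136): 8 bp
  [136,137): 1 bp
  [137,143): 6 bp
  [143,150): 7 bp
  [150,153): 3 bp
  [153,164): 11 bp
  [164,165): 1 bp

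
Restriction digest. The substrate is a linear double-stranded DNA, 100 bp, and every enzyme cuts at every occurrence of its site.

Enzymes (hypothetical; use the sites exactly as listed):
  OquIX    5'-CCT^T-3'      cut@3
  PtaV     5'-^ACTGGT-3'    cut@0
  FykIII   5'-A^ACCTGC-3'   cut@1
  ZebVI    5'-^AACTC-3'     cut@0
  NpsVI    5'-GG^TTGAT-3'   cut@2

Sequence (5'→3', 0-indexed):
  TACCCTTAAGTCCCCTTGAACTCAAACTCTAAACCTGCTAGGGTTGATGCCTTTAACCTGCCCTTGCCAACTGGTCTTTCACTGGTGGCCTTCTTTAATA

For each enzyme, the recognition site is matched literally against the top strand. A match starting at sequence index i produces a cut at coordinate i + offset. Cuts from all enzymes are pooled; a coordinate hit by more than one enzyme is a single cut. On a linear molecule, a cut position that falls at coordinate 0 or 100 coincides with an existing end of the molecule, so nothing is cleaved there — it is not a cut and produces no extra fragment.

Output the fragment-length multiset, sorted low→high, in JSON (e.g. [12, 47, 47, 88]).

[2,3,5,6,6,8,9,9,9,10,11,11,11]

Site scan:
  OquIX (CCTT, off=3): starts [3, 13, 49, 61, 88] → cuts [6, 16, 52, 64, 91]
  PtaV (ACTGGT, off=0): starts [69, 80] → cuts [69, 80]
  FykIII (AACCTGC, off=1): starts [31, 54] → cuts [32, 55]
  ZebVI (AACTC, off=0): starts [18, 24] → cuts [18, 24]
  NpsVI (GGTTGAT, off=2): starts [41] → cuts [43]

All cut coordinates (distinct, sorted): [6, 16, 18, 24, 32, 43, 52, 55, 64, 69, 80, 91]

Fragments:
  [0,6): 6 bp
  [6,16): 10 bp
  [16,18): 2 bp
  [18,24): 6 bp
  [24,32): 8 bp
  [32,43): 11 bp
  [43,52): 9 bp
  [52,55): 3 bp
  [55,64): 9 bp
  [64,69): 5 bp
  [69,80): 11 bp
  [80,91): 11 bp
  [91,100): 9 bp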